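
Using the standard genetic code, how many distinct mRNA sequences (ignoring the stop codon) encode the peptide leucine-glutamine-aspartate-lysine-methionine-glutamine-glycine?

Leu: 6 codons.
Gln: 2 codons.
Asp: 2 codons.
Lys: 2 codons.
Met: 1 codon.
Gln: 2 codons.
Gly: 4 codons.
6 × 2 × 2 × 2 × 1 × 2 × 4 = 384.

384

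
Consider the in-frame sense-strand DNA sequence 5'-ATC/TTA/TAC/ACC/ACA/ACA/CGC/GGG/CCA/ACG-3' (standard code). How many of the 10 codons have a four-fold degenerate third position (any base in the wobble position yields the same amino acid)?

7

Codon 1 ATC (Ile): third position 3-fold.
Codon 2 TTA (Leu): third position 2-fold.
Codon 3 TAC (Tyr): third position 2-fold.
Codon 4 ACC (Thr): third position 4-fold.
Codon 5 ACA (Thr): third position 4-fold.
Codon 6 ACA (Thr): third position 4-fold.
Codon 7 CGC (Arg): third position 4-fold.
Codon 8 GGG (Gly): third position 4-fold.
Codon 9 CCA (Pro): third position 4-fold.
Codon 10 ACG (Thr): third position 4-fold.
Four-fold degenerate third positions: 7.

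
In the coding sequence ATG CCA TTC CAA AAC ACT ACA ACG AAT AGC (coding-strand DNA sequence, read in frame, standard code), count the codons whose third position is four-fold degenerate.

4

Codon 1 ATG (Met): third position 1-fold.
Codon 2 CCA (Pro): third position 4-fold.
Codon 3 TTC (Phe): third position 2-fold.
Codon 4 CAA (Gln): third position 2-fold.
Codon 5 AAC (Asn): third position 2-fold.
Codon 6 ACT (Thr): third position 4-fold.
Codon 7 ACA (Thr): third position 4-fold.
Codon 8 ACG (Thr): third position 4-fold.
Codon 9 AAT (Asn): third position 2-fold.
Codon 10 AGC (Ser): third position 2-fold.
Four-fold degenerate third positions: 4.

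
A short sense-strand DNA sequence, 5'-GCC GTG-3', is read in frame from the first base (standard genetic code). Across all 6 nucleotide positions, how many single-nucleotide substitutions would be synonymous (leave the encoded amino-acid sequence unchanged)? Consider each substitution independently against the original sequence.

Codon 1 (GCC, Ala): 3 synonymous substitutions.
Codon 2 (GTG, Val): 3 synonymous substitutions.
Total: 3 + 3 = 6.

6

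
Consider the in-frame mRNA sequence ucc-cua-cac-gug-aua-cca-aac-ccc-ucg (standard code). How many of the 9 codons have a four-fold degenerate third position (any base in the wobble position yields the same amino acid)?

Codon 1 UCC (Ser): third position 4-fold.
Codon 2 CUA (Leu): third position 4-fold.
Codon 3 CAC (His): third position 2-fold.
Codon 4 GUG (Val): third position 4-fold.
Codon 5 AUA (Ile): third position 3-fold.
Codon 6 CCA (Pro): third position 4-fold.
Codon 7 AAC (Asn): third position 2-fold.
Codon 8 CCC (Pro): third position 4-fold.
Codon 9 UCG (Ser): third position 4-fold.
Four-fold degenerate third positions: 6.

6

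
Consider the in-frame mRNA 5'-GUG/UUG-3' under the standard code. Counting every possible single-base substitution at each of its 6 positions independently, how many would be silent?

Codon 1 (GUG, Val): 3 synonymous substitutions.
Codon 2 (UUG, Leu): 2 synonymous substitutions.
Total: 3 + 2 = 5.

5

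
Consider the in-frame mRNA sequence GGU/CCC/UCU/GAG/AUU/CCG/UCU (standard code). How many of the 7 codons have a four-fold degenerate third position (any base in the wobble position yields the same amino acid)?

Codon 1 GGU (Gly): third position 4-fold.
Codon 2 CCC (Pro): third position 4-fold.
Codon 3 UCU (Ser): third position 4-fold.
Codon 4 GAG (Glu): third position 2-fold.
Codon 5 AUU (Ile): third position 3-fold.
Codon 6 CCG (Pro): third position 4-fold.
Codon 7 UCU (Ser): third position 4-fold.
Four-fold degenerate third positions: 5.

5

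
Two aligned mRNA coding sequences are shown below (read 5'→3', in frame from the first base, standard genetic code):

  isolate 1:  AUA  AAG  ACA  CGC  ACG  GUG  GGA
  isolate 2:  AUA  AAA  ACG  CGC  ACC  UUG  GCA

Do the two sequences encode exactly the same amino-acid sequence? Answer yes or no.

no

Codon 1: AUA Ile / AUA Ile — identical.
Codon 2: AAG Lys / AAA Lys — synonymous.
Codon 3: ACA Thr / ACG Thr — synonymous.
Codon 4: CGC Arg / CGC Arg — identical.
Codon 5: ACG Thr / ACC Thr — synonymous.
Codon 6: GUG Val / UUG Leu — nonsynonymous.
Codon 7: GGA Gly / GCA Ala — nonsynonymous.
Nonsynonymous differences: 2 → different protein.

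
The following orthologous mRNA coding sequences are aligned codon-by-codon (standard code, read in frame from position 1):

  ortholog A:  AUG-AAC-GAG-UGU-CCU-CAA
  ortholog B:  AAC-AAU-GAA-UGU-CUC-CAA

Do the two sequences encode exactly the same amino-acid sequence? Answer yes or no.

no

Codon 1: AUG Met / AAC Asn — nonsynonymous.
Codon 2: AAC Asn / AAU Asn — synonymous.
Codon 3: GAG Glu / GAA Glu — synonymous.
Codon 4: UGU Cys / UGU Cys — identical.
Codon 5: CCU Pro / CUC Leu — nonsynonymous.
Codon 6: CAA Gln / CAA Gln — identical.
Nonsynonymous differences: 2 → different protein.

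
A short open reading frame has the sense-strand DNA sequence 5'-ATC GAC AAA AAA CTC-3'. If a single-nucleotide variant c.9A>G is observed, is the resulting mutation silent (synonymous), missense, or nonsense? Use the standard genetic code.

Position 9 falls in codon 3: AAA → Lys.
After the substitution the codon is AAG → Lys.
Both encode Lys, so the change is synonymous.

silent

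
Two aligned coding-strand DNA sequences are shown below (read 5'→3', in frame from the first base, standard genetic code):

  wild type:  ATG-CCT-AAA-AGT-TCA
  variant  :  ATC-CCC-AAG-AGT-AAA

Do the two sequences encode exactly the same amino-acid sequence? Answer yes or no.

no

Codon 1: ATG Met / ATC Ile — nonsynonymous.
Codon 2: CCT Pro / CCC Pro — synonymous.
Codon 3: AAA Lys / AAG Lys — synonymous.
Codon 4: AGT Ser / AGT Ser — identical.
Codon 5: TCA Ser / AAA Lys — nonsynonymous.
Nonsynonymous differences: 2 → different protein.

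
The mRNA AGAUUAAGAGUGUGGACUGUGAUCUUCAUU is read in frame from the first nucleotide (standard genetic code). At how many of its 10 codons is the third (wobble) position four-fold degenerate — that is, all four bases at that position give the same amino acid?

Codon 1 AGA (Arg): third position 2-fold.
Codon 2 UUA (Leu): third position 2-fold.
Codon 3 AGA (Arg): third position 2-fold.
Codon 4 GUG (Val): third position 4-fold.
Codon 5 UGG (Trp): third position 1-fold.
Codon 6 ACU (Thr): third position 4-fold.
Codon 7 GUG (Val): third position 4-fold.
Codon 8 AUC (Ile): third position 3-fold.
Codon 9 UUC (Phe): third position 2-fold.
Codon 10 AUU (Ile): third position 3-fold.
Four-fold degenerate third positions: 3.

3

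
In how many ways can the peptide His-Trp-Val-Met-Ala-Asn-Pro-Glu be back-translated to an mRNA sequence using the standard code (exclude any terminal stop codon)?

512

His: 2 codons.
Trp: 1 codon.
Val: 4 codons.
Met: 1 codon.
Ala: 4 codons.
Asn: 2 codons.
Pro: 4 codons.
Glu: 2 codons.
2 × 1 × 4 × 1 × 4 × 2 × 4 × 2 = 512.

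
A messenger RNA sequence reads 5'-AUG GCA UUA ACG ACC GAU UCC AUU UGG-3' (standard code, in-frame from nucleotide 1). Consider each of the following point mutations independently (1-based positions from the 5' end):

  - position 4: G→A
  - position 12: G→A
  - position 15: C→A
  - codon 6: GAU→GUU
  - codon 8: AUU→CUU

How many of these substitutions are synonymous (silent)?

2

Codon 2: GCA (Ala) → ACA (Thr) — missense.
Codon 4: ACG (Thr) → ACA (Thr) — synonymous.
Codon 5: ACC (Thr) → ACA (Thr) — synonymous.
Codon 6: GAU (Asp) → GUU (Val) — missense.
Codon 8: AUU (Ile) → CUU (Leu) — missense.
Synonymous: 2 of 5.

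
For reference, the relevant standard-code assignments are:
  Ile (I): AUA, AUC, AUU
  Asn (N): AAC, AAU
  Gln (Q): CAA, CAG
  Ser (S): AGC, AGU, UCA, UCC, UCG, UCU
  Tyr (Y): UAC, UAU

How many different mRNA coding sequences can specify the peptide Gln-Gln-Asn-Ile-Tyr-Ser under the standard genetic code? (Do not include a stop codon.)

288

Gln: 2 codons.
Gln: 2 codons.
Asn: 2 codons.
Ile: 3 codons.
Tyr: 2 codons.
Ser: 6 codons.
2 × 2 × 2 × 3 × 2 × 6 = 288.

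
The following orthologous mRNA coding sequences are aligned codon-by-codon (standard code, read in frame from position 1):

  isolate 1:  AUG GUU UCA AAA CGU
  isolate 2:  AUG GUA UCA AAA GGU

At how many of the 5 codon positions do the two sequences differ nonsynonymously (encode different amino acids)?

1

Codon 1: AUG Met / AUG Met — identical.
Codon 2: GUU Val / GUA Val — synonymous.
Codon 3: UCA Ser / UCA Ser — identical.
Codon 4: AAA Lys / AAA Lys — identical.
Codon 5: CGU Arg / GGU Gly — nonsynonymous.
Nonsynonymous differences: 1.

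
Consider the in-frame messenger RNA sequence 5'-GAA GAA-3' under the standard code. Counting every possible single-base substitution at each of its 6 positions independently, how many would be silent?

2

Codon 1 (GAA, Glu): 1 synonymous substitution.
Codon 2 (GAA, Glu): 1 synonymous substitution.
Total: 1 + 1 = 2.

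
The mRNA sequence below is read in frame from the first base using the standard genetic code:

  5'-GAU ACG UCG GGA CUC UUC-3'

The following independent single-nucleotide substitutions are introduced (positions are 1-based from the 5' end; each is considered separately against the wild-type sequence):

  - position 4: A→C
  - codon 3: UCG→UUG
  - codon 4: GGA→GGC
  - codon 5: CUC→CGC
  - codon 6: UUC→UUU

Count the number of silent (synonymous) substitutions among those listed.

2

Codon 2: ACG (Thr) → CCG (Pro) — missense.
Codon 3: UCG (Ser) → UUG (Leu) — missense.
Codon 4: GGA (Gly) → GGC (Gly) — synonymous.
Codon 5: CUC (Leu) → CGC (Arg) — missense.
Codon 6: UUC (Phe) → UUU (Phe) — synonymous.
Synonymous: 2 of 5.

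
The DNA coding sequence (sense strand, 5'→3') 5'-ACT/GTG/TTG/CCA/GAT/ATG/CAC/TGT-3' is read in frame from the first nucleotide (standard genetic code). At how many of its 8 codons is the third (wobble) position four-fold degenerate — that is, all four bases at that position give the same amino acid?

Codon 1 ACT (Thr): third position 4-fold.
Codon 2 GTG (Val): third position 4-fold.
Codon 3 TTG (Leu): third position 2-fold.
Codon 4 CCA (Pro): third position 4-fold.
Codon 5 GAT (Asp): third position 2-fold.
Codon 6 ATG (Met): third position 1-fold.
Codon 7 CAC (His): third position 2-fold.
Codon 8 TGT (Cys): third position 2-fold.
Four-fold degenerate third positions: 3.

3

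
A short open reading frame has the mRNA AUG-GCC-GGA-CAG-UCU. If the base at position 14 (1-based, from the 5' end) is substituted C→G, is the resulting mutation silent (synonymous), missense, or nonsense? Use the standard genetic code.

Position 14 falls in codon 5: UCU → Ser.
After the substitution the codon is UGU → Cys.
Ser ≠ Cys, so this is a missense mutation.

missense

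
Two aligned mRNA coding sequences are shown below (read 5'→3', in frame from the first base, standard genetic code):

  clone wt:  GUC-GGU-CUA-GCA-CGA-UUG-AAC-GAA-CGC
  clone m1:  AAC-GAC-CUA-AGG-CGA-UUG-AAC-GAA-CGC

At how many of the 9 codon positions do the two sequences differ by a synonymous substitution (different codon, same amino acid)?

0

Codon 1: GUC Val / AAC Asn — nonsynonymous.
Codon 2: GGU Gly / GAC Asp — nonsynonymous.
Codon 3: CUA Leu / CUA Leu — identical.
Codon 4: GCA Ala / AGG Arg — nonsynonymous.
Codon 5: CGA Arg / CGA Arg — identical.
Codon 6: UUG Leu / UUG Leu — identical.
Codon 7: AAC Asn / AAC Asn — identical.
Codon 8: GAA Glu / GAA Glu — identical.
Codon 9: CGC Arg / CGC Arg — identical.
Synonymous differences: 0.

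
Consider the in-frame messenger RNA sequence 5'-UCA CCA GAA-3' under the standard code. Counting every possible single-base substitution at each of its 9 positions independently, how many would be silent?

7

Codon 1 (UCA, Ser): 3 synonymous substitutions.
Codon 2 (CCA, Pro): 3 synonymous substitutions.
Codon 3 (GAA, Glu): 1 synonymous substitution.
Total: 3 + 3 + 1 = 7.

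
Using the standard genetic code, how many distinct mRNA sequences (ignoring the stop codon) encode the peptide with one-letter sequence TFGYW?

64

Thr: 4 codons.
Phe: 2 codons.
Gly: 4 codons.
Tyr: 2 codons.
Trp: 1 codon.
4 × 2 × 4 × 2 × 1 = 64.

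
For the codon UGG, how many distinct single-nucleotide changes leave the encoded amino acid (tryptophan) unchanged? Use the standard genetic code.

Position 1: none → 0 synonymous.
Position 2: none → 0 synonymous.
Position 3: none → 0 synonymous.
Total: 0 + 0 + 0 = 0.

0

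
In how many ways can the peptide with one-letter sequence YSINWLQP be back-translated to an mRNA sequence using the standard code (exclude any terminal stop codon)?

3456

Tyr: 2 codons.
Ser: 6 codons.
Ile: 3 codons.
Asn: 2 codons.
Trp: 1 codon.
Leu: 6 codons.
Gln: 2 codons.
Pro: 4 codons.
2 × 6 × 3 × 2 × 1 × 6 × 2 × 4 = 3456.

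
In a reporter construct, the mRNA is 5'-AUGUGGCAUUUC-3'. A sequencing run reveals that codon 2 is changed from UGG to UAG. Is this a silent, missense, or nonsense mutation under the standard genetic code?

nonsense

Position 5 falls in codon 2: UGG → Trp.
After the substitution the codon is UAG → Stop.
The new codon is a stop codon, so this is a nonsense mutation.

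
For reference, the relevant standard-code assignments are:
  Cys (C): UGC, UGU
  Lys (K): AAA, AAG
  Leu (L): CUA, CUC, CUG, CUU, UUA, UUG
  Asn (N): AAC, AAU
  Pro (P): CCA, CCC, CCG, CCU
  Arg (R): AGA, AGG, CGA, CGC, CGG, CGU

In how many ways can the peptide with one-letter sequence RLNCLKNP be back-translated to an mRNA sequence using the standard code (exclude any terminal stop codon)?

Arg: 6 codons.
Leu: 6 codons.
Asn: 2 codons.
Cys: 2 codons.
Leu: 6 codons.
Lys: 2 codons.
Asn: 2 codons.
Pro: 4 codons.
6 × 6 × 2 × 2 × 6 × 2 × 2 × 4 = 13824.

13824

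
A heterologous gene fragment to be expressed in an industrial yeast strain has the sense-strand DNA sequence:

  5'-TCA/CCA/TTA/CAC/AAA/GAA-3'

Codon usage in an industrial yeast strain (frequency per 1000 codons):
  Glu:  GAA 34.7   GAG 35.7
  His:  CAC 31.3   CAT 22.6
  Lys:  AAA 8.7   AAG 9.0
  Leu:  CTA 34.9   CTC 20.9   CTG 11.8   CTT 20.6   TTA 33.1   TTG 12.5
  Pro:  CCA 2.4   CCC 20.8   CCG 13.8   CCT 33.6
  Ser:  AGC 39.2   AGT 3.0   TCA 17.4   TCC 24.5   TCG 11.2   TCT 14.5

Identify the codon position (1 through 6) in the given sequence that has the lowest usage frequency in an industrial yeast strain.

2

Codon 1 TCA (Ser): 17.4 per 1000.
Codon 2 CCA (Pro): 2.4 per 1000.
Codon 3 TTA (Leu): 33.1 per 1000.
Codon 4 CAC (His): 31.3 per 1000.
Codon 5 AAA (Lys): 8.7 per 1000.
Codon 6 GAA (Glu): 34.7 per 1000.
Lowest frequency is 2.4 at codon 2.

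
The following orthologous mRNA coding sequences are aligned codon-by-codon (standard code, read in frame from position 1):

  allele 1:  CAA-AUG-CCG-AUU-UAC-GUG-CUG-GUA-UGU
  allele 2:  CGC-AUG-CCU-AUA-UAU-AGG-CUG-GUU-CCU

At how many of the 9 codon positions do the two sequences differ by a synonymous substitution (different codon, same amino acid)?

Codon 1: CAA Gln / CGC Arg — nonsynonymous.
Codon 2: AUG Met / AUG Met — identical.
Codon 3: CCG Pro / CCU Pro — synonymous.
Codon 4: AUU Ile / AUA Ile — synonymous.
Codon 5: UAC Tyr / UAU Tyr — synonymous.
Codon 6: GUG Val / AGG Arg — nonsynonymous.
Codon 7: CUG Leu / CUG Leu — identical.
Codon 8: GUA Val / GUU Val — synonymous.
Codon 9: UGU Cys / CCU Pro — nonsynonymous.
Synonymous differences: 4.

4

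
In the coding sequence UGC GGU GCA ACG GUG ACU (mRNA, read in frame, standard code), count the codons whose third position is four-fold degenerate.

Codon 1 UGC (Cys): third position 2-fold.
Codon 2 GGU (Gly): third position 4-fold.
Codon 3 GCA (Ala): third position 4-fold.
Codon 4 ACG (Thr): third position 4-fold.
Codon 5 GUG (Val): third position 4-fold.
Codon 6 ACU (Thr): third position 4-fold.
Four-fold degenerate third positions: 5.

5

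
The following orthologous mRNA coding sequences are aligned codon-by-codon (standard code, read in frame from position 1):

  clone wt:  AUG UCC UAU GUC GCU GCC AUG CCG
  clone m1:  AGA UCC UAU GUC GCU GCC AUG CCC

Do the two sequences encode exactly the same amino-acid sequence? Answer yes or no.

no

Codon 1: AUG Met / AGA Arg — nonsynonymous.
Codon 2: UCC Ser / UCC Ser — identical.
Codon 3: UAU Tyr / UAU Tyr — identical.
Codon 4: GUC Val / GUC Val — identical.
Codon 5: GCU Ala / GCU Ala — identical.
Codon 6: GCC Ala / GCC Ala — identical.
Codon 7: AUG Met / AUG Met — identical.
Codon 8: CCG Pro / CCC Pro — synonymous.
Nonsynonymous differences: 1 → different protein.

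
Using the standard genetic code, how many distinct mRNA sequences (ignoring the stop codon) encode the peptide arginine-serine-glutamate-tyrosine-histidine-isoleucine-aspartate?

Arg: 6 codons.
Ser: 6 codons.
Glu: 2 codons.
Tyr: 2 codons.
His: 2 codons.
Ile: 3 codons.
Asp: 2 codons.
6 × 6 × 2 × 2 × 2 × 3 × 2 = 1728.

1728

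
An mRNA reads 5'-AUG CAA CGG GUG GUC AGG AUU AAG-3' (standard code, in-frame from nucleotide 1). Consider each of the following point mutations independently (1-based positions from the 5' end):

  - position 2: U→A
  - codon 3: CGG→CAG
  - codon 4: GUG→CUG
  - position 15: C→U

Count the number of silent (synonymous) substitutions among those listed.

1

Codon 1: AUG (Met) → AAG (Lys) — missense.
Codon 3: CGG (Arg) → CAG (Gln) — missense.
Codon 4: GUG (Val) → CUG (Leu) — missense.
Codon 5: GUC (Val) → GUU (Val) — synonymous.
Synonymous: 1 of 4.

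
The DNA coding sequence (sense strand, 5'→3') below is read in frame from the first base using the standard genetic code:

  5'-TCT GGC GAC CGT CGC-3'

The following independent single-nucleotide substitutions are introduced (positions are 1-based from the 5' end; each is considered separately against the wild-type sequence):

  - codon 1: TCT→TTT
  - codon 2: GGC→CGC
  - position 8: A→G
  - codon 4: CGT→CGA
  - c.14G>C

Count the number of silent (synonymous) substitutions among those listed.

1

Codon 1: TCT (Ser) → TTT (Phe) — missense.
Codon 2: GGC (Gly) → CGC (Arg) — missense.
Codon 3: GAC (Asp) → GGC (Gly) — missense.
Codon 4: CGT (Arg) → CGA (Arg) — synonymous.
Codon 5: CGC (Arg) → CCC (Pro) — missense.
Synonymous: 1 of 5.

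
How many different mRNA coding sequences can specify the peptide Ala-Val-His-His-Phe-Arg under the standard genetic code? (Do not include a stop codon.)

Ala: 4 codons.
Val: 4 codons.
His: 2 codons.
His: 2 codons.
Phe: 2 codons.
Arg: 6 codons.
4 × 4 × 2 × 2 × 2 × 6 = 768.

768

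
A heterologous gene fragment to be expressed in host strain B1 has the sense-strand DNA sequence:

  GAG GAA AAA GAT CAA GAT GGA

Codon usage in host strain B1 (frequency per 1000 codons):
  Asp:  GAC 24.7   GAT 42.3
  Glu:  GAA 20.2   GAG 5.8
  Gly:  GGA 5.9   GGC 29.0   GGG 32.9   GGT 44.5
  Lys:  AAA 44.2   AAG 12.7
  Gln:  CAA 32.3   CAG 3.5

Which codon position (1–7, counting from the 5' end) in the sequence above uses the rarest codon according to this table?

Codon 1 GAG (Glu): 5.8 per 1000.
Codon 2 GAA (Glu): 20.2 per 1000.
Codon 3 AAA (Lys): 44.2 per 1000.
Codon 4 GAT (Asp): 42.3 per 1000.
Codon 5 CAA (Gln): 32.3 per 1000.
Codon 6 GAT (Asp): 42.3 per 1000.
Codon 7 GGA (Gly): 5.9 per 1000.
Lowest frequency is 5.8 at codon 1.

1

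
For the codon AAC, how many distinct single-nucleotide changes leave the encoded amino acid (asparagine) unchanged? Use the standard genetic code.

1

Position 1: none → 0 synonymous.
Position 2: none → 0 synonymous.
Position 3: AAU → 1 synonymous.
Total: 0 + 0 + 1 = 1.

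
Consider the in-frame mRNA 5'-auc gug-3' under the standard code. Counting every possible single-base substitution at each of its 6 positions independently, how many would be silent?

Codon 1 (AUC, Ile): 2 synonymous substitutions.
Codon 2 (GUG, Val): 3 synonymous substitutions.
Total: 2 + 3 = 5.

5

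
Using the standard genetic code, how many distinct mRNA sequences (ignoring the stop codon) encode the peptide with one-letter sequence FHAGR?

384

Phe: 2 codons.
His: 2 codons.
Ala: 4 codons.
Gly: 4 codons.
Arg: 6 codons.
2 × 2 × 4 × 4 × 6 = 384.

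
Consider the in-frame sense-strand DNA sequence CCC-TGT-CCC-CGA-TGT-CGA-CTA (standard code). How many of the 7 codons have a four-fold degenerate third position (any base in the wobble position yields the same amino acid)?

Codon 1 CCC (Pro): third position 4-fold.
Codon 2 TGT (Cys): third position 2-fold.
Codon 3 CCC (Pro): third position 4-fold.
Codon 4 CGA (Arg): third position 4-fold.
Codon 5 TGT (Cys): third position 2-fold.
Codon 6 CGA (Arg): third position 4-fold.
Codon 7 CTA (Leu): third position 4-fold.
Four-fold degenerate third positions: 5.

5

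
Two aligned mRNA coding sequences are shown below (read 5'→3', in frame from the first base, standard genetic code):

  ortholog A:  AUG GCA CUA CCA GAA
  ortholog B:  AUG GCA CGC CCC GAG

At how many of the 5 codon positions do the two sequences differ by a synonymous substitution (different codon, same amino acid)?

Codon 1: AUG Met / AUG Met — identical.
Codon 2: GCA Ala / GCA Ala — identical.
Codon 3: CUA Leu / CGC Arg — nonsynonymous.
Codon 4: CCA Pro / CCC Pro — synonymous.
Codon 5: GAA Glu / GAG Glu — synonymous.
Synonymous differences: 2.

2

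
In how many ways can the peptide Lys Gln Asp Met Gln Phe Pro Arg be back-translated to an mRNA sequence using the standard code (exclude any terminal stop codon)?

768

Lys: 2 codons.
Gln: 2 codons.
Asp: 2 codons.
Met: 1 codon.
Gln: 2 codons.
Phe: 2 codons.
Pro: 4 codons.
Arg: 6 codons.
2 × 2 × 2 × 1 × 2 × 2 × 4 × 6 = 768.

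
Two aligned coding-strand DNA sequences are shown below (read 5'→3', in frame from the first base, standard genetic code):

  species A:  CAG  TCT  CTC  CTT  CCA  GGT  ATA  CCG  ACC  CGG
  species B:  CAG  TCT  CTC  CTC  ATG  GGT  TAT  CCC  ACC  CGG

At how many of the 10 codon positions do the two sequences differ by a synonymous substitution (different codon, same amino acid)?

Codon 1: CAG Gln / CAG Gln — identical.
Codon 2: TCT Ser / TCT Ser — identical.
Codon 3: CTC Leu / CTC Leu — identical.
Codon 4: CTT Leu / CTC Leu — synonymous.
Codon 5: CCA Pro / ATG Met — nonsynonymous.
Codon 6: GGT Gly / GGT Gly — identical.
Codon 7: ATA Ile / TAT Tyr — nonsynonymous.
Codon 8: CCG Pro / CCC Pro — synonymous.
Codon 9: ACC Thr / ACC Thr — identical.
Codon 10: CGG Arg / CGG Arg — identical.
Synonymous differences: 2.

2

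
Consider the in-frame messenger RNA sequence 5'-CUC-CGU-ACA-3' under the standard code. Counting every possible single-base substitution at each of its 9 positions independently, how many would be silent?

9

Codon 1 (CUC, Leu): 3 synonymous substitutions.
Codon 2 (CGU, Arg): 3 synonymous substitutions.
Codon 3 (ACA, Thr): 3 synonymous substitutions.
Total: 3 + 3 + 3 = 9.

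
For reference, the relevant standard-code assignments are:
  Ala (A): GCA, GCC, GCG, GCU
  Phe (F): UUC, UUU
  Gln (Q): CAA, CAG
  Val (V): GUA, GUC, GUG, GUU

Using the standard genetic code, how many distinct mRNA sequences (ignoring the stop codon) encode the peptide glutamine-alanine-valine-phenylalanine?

Gln: 2 codons.
Ala: 4 codons.
Val: 4 codons.
Phe: 2 codons.
2 × 4 × 4 × 2 = 64.

64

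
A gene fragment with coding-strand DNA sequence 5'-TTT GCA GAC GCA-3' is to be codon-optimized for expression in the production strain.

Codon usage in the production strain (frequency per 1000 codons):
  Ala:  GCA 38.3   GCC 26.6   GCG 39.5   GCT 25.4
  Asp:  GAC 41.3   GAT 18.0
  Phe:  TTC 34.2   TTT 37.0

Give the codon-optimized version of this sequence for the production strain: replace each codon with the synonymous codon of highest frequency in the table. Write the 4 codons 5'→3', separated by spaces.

TTT GCG GAC GCG

Codon 1 (Phe): best is TTT at 37.0.
Codon 2 (Ala): best is GCG at 39.5.
Codon 3 (Asp): best is GAC at 41.3.
Codon 4 (Ala): best is GCG at 39.5.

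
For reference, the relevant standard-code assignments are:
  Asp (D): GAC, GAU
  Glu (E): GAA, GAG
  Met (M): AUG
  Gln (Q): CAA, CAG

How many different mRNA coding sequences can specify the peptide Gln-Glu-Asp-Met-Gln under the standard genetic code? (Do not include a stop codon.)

16

Gln: 2 codons.
Glu: 2 codons.
Asp: 2 codons.
Met: 1 codon.
Gln: 2 codons.
2 × 2 × 2 × 1 × 2 = 16.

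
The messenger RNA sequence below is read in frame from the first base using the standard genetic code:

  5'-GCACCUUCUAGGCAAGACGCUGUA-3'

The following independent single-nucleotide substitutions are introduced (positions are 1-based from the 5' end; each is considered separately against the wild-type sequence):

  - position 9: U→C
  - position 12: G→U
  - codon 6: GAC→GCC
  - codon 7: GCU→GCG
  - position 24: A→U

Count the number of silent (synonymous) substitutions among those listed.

Codon 3: UCU (Ser) → UCC (Ser) — synonymous.
Codon 4: AGG (Arg) → AGU (Ser) — missense.
Codon 6: GAC (Asp) → GCC (Ala) — missense.
Codon 7: GCU (Ala) → GCG (Ala) — synonymous.
Codon 8: GUA (Val) → GUU (Val) — synonymous.
Synonymous: 3 of 5.

3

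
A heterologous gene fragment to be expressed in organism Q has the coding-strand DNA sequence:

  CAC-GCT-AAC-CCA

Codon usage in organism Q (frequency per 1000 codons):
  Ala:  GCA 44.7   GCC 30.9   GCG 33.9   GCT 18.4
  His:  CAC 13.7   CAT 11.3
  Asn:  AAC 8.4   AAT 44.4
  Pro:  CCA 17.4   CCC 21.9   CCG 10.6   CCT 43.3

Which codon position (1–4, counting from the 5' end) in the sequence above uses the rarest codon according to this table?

Codon 1 CAC (His): 13.7 per 1000.
Codon 2 GCT (Ala): 18.4 per 1000.
Codon 3 AAC (Asn): 8.4 per 1000.
Codon 4 CCA (Pro): 17.4 per 1000.
Lowest frequency is 8.4 at codon 3.

3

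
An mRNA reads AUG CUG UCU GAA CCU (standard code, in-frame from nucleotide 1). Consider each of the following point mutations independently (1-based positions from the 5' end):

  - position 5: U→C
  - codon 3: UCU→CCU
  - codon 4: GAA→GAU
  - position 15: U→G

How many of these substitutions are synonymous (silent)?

Codon 2: CUG (Leu) → CCG (Pro) — missense.
Codon 3: UCU (Ser) → CCU (Pro) — missense.
Codon 4: GAA (Glu) → GAU (Asp) — missense.
Codon 5: CCU (Pro) → CCG (Pro) — synonymous.
Synonymous: 1 of 4.

1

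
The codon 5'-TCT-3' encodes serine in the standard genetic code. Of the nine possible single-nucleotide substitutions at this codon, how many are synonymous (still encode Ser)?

3

Position 1: none → 0 synonymous.
Position 2: none → 0 synonymous.
Position 3: TCC, TCA, TCG → 3 synonymous.
Total: 0 + 0 + 3 = 3.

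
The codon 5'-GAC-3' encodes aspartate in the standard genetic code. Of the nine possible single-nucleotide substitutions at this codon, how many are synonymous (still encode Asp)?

1

Position 1: none → 0 synonymous.
Position 2: none → 0 synonymous.
Position 3: GAT → 1 synonymous.
Total: 0 + 0 + 1 = 1.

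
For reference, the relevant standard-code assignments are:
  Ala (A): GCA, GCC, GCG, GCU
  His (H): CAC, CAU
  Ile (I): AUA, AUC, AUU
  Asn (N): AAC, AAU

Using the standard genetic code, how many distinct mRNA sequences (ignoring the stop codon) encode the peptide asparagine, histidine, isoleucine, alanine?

Asn: 2 codons.
His: 2 codons.
Ile: 3 codons.
Ala: 4 codons.
2 × 2 × 3 × 4 = 48.

48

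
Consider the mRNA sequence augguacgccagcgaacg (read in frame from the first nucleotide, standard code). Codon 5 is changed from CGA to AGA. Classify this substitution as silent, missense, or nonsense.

silent

Position 13 falls in codon 5: CGA → Arg.
After the substitution the codon is AGA → Arg.
Both encode Arg, so the change is synonymous.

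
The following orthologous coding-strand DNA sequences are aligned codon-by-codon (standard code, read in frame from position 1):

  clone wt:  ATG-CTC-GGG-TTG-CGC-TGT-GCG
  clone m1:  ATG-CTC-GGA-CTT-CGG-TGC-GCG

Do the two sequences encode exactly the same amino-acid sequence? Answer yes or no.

yes

Codon 1: ATG Met / ATG Met — identical.
Codon 2: CTC Leu / CTC Leu — identical.
Codon 3: GGG Gly / GGA Gly — synonymous.
Codon 4: TTG Leu / CTT Leu — synonymous.
Codon 5: CGC Arg / CGG Arg — synonymous.
Codon 6: TGT Cys / TGC Cys — synonymous.
Codon 7: GCG Ala / GCG Ala — identical.
Nonsynonymous differences: 0 → same protein.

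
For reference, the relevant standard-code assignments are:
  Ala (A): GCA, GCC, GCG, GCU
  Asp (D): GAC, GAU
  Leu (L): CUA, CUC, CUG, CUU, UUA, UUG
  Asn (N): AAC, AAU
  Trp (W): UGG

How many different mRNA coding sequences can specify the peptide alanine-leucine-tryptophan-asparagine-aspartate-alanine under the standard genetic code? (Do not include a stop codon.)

Ala: 4 codons.
Leu: 6 codons.
Trp: 1 codon.
Asn: 2 codons.
Asp: 2 codons.
Ala: 4 codons.
4 × 6 × 1 × 2 × 2 × 4 = 384.

384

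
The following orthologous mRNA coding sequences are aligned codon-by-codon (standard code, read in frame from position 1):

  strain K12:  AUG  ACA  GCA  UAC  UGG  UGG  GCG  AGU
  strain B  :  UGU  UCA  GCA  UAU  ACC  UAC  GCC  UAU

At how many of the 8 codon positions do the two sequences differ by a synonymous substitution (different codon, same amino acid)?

2

Codon 1: AUG Met / UGU Cys — nonsynonymous.
Codon 2: ACA Thr / UCA Ser — nonsynonymous.
Codon 3: GCA Ala / GCA Ala — identical.
Codon 4: UAC Tyr / UAU Tyr — synonymous.
Codon 5: UGG Trp / ACC Thr — nonsynonymous.
Codon 6: UGG Trp / UAC Tyr — nonsynonymous.
Codon 7: GCG Ala / GCC Ala — synonymous.
Codon 8: AGU Ser / UAU Tyr — nonsynonymous.
Synonymous differences: 2.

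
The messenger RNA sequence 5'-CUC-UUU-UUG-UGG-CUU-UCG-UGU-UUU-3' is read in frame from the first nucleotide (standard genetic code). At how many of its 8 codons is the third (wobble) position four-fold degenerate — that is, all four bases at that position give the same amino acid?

Codon 1 CUC (Leu): third position 4-fold.
Codon 2 UUU (Phe): third position 2-fold.
Codon 3 UUG (Leu): third position 2-fold.
Codon 4 UGG (Trp): third position 1-fold.
Codon 5 CUU (Leu): third position 4-fold.
Codon 6 UCG (Ser): third position 4-fold.
Codon 7 UGU (Cys): third position 2-fold.
Codon 8 UUU (Phe): third position 2-fold.
Four-fold degenerate third positions: 3.

3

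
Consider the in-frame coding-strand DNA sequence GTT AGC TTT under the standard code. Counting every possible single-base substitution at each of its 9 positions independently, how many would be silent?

Codon 1 (GTT, Val): 3 synonymous substitutions.
Codon 2 (AGC, Ser): 1 synonymous substitution.
Codon 3 (TTT, Phe): 1 synonymous substitution.
Total: 3 + 1 + 1 = 5.

5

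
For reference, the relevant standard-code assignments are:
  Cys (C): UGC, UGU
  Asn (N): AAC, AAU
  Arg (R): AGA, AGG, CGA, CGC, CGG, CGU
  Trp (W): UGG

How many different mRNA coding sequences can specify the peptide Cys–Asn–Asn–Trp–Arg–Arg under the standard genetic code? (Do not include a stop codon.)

288

Cys: 2 codons.
Asn: 2 codons.
Asn: 2 codons.
Trp: 1 codon.
Arg: 6 codons.
Arg: 6 codons.
2 × 2 × 2 × 1 × 6 × 6 = 288.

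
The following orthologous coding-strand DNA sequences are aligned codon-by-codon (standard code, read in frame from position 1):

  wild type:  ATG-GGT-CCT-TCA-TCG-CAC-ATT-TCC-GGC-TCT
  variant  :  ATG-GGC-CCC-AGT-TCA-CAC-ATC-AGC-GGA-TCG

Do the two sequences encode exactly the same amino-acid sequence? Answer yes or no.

yes

Codon 1: ATG Met / ATG Met — identical.
Codon 2: GGT Gly / GGC Gly — synonymous.
Codon 3: CCT Pro / CCC Pro — synonymous.
Codon 4: TCA Ser / AGT Ser — synonymous.
Codon 5: TCG Ser / TCA Ser — synonymous.
Codon 6: CAC His / CAC His — identical.
Codon 7: ATT Ile / ATC Ile — synonymous.
Codon 8: TCC Ser / AGC Ser — synonymous.
Codon 9: GGC Gly / GGA Gly — synonymous.
Codon 10: TCT Ser / TCG Ser — synonymous.
Nonsynonymous differences: 0 → same protein.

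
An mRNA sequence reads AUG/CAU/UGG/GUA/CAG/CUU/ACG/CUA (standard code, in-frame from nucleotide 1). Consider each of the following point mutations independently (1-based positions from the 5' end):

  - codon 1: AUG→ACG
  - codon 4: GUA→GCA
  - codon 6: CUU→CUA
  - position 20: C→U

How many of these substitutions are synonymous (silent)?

Codon 1: AUG (Met) → ACG (Thr) — missense.
Codon 4: GUA (Val) → GCA (Ala) — missense.
Codon 6: CUU (Leu) → CUA (Leu) — synonymous.
Codon 7: ACG (Thr) → AUG (Met) — missense.
Synonymous: 1 of 4.

1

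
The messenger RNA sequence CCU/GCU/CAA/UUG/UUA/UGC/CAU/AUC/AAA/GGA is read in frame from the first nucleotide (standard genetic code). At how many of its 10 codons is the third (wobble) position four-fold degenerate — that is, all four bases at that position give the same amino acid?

3

Codon 1 CCU (Pro): third position 4-fold.
Codon 2 GCU (Ala): third position 4-fold.
Codon 3 CAA (Gln): third position 2-fold.
Codon 4 UUG (Leu): third position 2-fold.
Codon 5 UUA (Leu): third position 2-fold.
Codon 6 UGC (Cys): third position 2-fold.
Codon 7 CAU (His): third position 2-fold.
Codon 8 AUC (Ile): third position 3-fold.
Codon 9 AAA (Lys): third position 2-fold.
Codon 10 GGA (Gly): third position 4-fold.
Four-fold degenerate third positions: 3.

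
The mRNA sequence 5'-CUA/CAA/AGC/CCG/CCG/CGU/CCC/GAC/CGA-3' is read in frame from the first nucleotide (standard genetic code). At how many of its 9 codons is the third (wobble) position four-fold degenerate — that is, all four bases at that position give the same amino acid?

Codon 1 CUA (Leu): third position 4-fold.
Codon 2 CAA (Gln): third position 2-fold.
Codon 3 AGC (Ser): third position 2-fold.
Codon 4 CCG (Pro): third position 4-fold.
Codon 5 CCG (Pro): third position 4-fold.
Codon 6 CGU (Arg): third position 4-fold.
Codon 7 CCC (Pro): third position 4-fold.
Codon 8 GAC (Asp): third position 2-fold.
Codon 9 CGA (Arg): third position 4-fold.
Four-fold degenerate third positions: 6.

6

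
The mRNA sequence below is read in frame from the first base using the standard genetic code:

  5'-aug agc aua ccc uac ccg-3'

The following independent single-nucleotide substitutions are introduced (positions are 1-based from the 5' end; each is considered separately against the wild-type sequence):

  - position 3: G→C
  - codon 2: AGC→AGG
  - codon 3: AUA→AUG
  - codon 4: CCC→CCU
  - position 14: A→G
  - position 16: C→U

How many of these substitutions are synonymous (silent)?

1

Codon 1: AUG (Met) → AUC (Ile) — missense.
Codon 2: AGC (Ser) → AGG (Arg) — missense.
Codon 3: AUA (Ile) → AUG (Met) — missense.
Codon 4: CCC (Pro) → CCU (Pro) — synonymous.
Codon 5: UAC (Tyr) → UGC (Cys) — missense.
Codon 6: CCG (Pro) → UCG (Ser) — missense.
Synonymous: 1 of 6.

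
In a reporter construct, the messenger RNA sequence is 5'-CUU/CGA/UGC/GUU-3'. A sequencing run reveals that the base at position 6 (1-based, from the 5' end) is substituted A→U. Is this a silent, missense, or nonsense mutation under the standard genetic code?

Position 6 falls in codon 2: CGA → Arg.
After the substitution the codon is CGU → Arg.
Both encode Arg, so the change is synonymous.

silent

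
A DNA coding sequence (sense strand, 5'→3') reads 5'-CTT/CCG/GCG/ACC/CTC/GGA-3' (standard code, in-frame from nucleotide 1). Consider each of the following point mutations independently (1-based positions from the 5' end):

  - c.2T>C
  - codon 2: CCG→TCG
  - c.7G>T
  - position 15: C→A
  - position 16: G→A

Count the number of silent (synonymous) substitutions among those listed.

1

Codon 1: CTT (Leu) → CCT (Pro) — missense.
Codon 2: CCG (Pro) → TCG (Ser) — missense.
Codon 3: GCG (Ala) → TCG (Ser) — missense.
Codon 5: CTC (Leu) → CTA (Leu) — synonymous.
Codon 6: GGA (Gly) → AGA (Arg) — missense.
Synonymous: 1 of 5.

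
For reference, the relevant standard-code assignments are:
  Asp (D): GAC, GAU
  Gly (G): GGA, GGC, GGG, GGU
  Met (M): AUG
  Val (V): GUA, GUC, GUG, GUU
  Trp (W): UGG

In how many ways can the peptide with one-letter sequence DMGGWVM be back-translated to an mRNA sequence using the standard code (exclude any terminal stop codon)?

Asp: 2 codons.
Met: 1 codon.
Gly: 4 codons.
Gly: 4 codons.
Trp: 1 codon.
Val: 4 codons.
Met: 1 codon.
2 × 1 × 4 × 4 × 1 × 4 × 1 = 128.

128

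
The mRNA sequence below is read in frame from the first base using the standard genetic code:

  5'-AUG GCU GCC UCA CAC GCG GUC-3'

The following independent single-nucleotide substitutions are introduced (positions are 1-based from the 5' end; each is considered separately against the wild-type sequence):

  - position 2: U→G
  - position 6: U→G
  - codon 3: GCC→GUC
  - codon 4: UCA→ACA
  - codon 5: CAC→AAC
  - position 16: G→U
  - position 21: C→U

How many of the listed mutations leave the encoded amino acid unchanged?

Codon 1: AUG (Met) → AGG (Arg) — missense.
Codon 2: GCU (Ala) → GCG (Ala) — synonymous.
Codon 3: GCC (Ala) → GUC (Val) — missense.
Codon 4: UCA (Ser) → ACA (Thr) — missense.
Codon 5: CAC (His) → AAC (Asn) — missense.
Codon 6: GCG (Ala) → UCG (Ser) — missense.
Codon 7: GUC (Val) → GUU (Val) — synonymous.
Synonymous: 2 of 7.

2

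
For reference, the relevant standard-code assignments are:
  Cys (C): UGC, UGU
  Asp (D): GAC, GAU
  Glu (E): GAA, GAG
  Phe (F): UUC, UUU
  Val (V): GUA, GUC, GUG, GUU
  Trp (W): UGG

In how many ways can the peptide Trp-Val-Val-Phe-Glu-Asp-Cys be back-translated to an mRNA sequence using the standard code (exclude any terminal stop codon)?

Trp: 1 codon.
Val: 4 codons.
Val: 4 codons.
Phe: 2 codons.
Glu: 2 codons.
Asp: 2 codons.
Cys: 2 codons.
1 × 4 × 4 × 2 × 2 × 2 × 2 = 256.

256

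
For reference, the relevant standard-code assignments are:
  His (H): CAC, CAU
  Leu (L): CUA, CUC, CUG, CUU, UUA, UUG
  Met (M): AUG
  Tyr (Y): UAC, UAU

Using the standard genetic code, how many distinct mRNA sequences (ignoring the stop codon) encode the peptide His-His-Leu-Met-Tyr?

His: 2 codons.
His: 2 codons.
Leu: 6 codons.
Met: 1 codon.
Tyr: 2 codons.
2 × 2 × 6 × 1 × 2 = 48.

48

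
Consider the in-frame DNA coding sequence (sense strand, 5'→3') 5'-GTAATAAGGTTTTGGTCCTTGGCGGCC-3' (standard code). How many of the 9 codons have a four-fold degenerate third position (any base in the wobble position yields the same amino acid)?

Codon 1 GTA (Val): third position 4-fold.
Codon 2 ATA (Ile): third position 3-fold.
Codon 3 AGG (Arg): third position 2-fold.
Codon 4 TTT (Phe): third position 2-fold.
Codon 5 TGG (Trp): third position 1-fold.
Codon 6 TCC (Ser): third position 4-fold.
Codon 7 TTG (Leu): third position 2-fold.
Codon 8 GCG (Ala): third position 4-fold.
Codon 9 GCC (Ala): third position 4-fold.
Four-fold degenerate third positions: 4.

4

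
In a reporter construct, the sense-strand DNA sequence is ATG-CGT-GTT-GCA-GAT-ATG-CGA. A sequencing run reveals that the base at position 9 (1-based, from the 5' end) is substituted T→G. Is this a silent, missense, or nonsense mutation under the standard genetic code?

Position 9 falls in codon 3: GTT → Val.
After the substitution the codon is GTG → Val.
Both encode Val, so the change is synonymous.

silent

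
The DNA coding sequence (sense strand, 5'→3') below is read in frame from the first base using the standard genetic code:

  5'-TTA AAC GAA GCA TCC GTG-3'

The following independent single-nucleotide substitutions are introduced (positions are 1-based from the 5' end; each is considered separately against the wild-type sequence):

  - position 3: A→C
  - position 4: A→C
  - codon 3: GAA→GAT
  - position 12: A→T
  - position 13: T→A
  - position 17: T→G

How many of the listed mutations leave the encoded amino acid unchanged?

1

Codon 1: TTA (Leu) → TTC (Phe) — missense.
Codon 2: AAC (Asn) → CAC (His) — missense.
Codon 3: GAA (Glu) → GAT (Asp) — missense.
Codon 4: GCA (Ala) → GCT (Ala) — synonymous.
Codon 5: TCC (Ser) → ACC (Thr) — missense.
Codon 6: GTG (Val) → GGG (Gly) — missense.
Synonymous: 1 of 6.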